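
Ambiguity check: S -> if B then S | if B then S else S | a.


dangling else: 'if B then if B then a else a' parses two ways
Ambiguous


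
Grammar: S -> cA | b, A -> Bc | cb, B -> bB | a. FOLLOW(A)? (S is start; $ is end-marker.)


$ ∈ FOLLOW(S). For each A -> αBβ: add FIRST(β)\{ε} to FOLLOW(B); if β nullable, add FOLLOW(A).
FOLLOW(A) = {$}


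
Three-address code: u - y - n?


Break into single-operator statements:
t1 = u - y
t2 = t1 - n


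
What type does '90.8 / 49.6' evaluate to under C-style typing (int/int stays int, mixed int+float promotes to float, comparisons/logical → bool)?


Operand types: float / float
Rule: mixed int/float promotes to float; int/int stays int
Result type: float


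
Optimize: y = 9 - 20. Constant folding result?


9 - 20 = -11 at compile time
Optimized: y = -11


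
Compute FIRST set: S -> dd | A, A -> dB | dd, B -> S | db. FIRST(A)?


Per alternative of A: FIRST(dB) = {d}; FIRST(dd) = {d}
FIRST(A) = {d}


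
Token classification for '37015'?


Pattern: digits only
Type: INTEGER_LITERAL


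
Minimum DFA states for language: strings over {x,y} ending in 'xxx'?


Track the longest suffix of input matching a prefix of 'xxx': 4 classes (prefixes of length 0..3)
Minimal DFA: 4 states


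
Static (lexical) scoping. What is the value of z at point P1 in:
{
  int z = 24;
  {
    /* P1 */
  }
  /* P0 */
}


P1's block does not declare z; resolves to the enclosing declaration at depth 0
z = 24


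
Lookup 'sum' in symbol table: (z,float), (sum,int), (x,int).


Lookup 'sum' → type int


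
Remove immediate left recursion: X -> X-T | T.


Left-recursive alternatives: X-T; non-recursive: T
Introduce X': X -> TX', X' -> -TX' | ε


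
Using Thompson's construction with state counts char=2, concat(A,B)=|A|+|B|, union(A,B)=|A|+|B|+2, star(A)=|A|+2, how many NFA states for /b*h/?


Syntax tree has 2 char leaf(s), 0 union(s), 1 star(s)
chars contribute 2×2 = 4; each union adds +2; each star adds +2
Total: 4 + 0 + 2 = 6 states


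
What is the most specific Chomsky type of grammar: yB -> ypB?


LHS has context (more than one symbol) and |LHS| ≤ |RHS|
Classification: Type 1 (Context-Sensitive)


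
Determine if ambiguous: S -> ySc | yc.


balanced y^n…c^n: each string has a unique parse
Unambiguous


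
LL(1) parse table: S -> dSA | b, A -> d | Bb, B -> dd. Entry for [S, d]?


For [S, d]: 'd' ∈ FIRST(dSA)
Entry: S -> dSA


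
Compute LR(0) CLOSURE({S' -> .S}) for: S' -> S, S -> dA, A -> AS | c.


Start: S' -> .S
For each item with dot before a nonterminal B, add B -> .γ for every B-production
Closure: [S' -> .S, S -> .dA]


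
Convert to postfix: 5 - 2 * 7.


* has higher precedence, evaluate 2*7 first
Postfix: 5 2 7 * -


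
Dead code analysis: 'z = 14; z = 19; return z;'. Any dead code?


first assignment to z is overwritten before any read
Dead: 'z = 14'


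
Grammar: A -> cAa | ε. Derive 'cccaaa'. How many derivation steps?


Derivation: A => cAa => ccAaa => cccAaaa => cccaaa
Steps: 4


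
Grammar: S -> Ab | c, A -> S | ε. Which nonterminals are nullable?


A nonterminal is nullable iff some alternative derives ε (directly, or every symbol in it is nullable)
Nullable: {A}


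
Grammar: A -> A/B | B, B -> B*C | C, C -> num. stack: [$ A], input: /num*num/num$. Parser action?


shift '/' to continue A -> A/B
Action: shift


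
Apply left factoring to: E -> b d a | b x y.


Common prefix: 'b'
Factored: E -> b E', E' -> d a | x y


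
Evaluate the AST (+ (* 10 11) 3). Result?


Evaluate inner: (* 10 11) = 110
Evaluate root: (+ 110 3) = 113
Result: 113


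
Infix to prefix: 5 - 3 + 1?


left-to-right (same/higher precedence on left): tree is (+ (- 5 3) 1)
Prefix: + - 5 3 1


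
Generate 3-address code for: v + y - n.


Break into single-operator statements:
t1 = v + y
t2 = t1 - n


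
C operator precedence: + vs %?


'%' is multiplicative (level 10); '+' is additive (level 9)
Higher level binds tighter
'%' has higher precedence than '+'


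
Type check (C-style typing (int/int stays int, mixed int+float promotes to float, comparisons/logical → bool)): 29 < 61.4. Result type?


Operand types: int < float
Rule: comparison yields bool
Result type: bool


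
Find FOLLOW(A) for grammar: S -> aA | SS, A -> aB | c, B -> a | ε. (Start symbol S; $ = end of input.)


$ ∈ FOLLOW(S). For each A -> αBβ: add FIRST(β)\{ε} to FOLLOW(B); if β nullable, add FOLLOW(A).
FOLLOW(A) = {$, a}


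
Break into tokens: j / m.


Scan left to right, longest-match per lexeme
Tokens: ID(j), OP(/), ID(m)


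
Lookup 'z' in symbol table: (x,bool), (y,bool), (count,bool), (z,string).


Lookup 'z' → type string


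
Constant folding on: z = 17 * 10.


17 * 10 = 170 at compile time
Optimized: z = 170


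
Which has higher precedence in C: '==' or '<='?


'<=' is relational (level 7); '==' is equality (level 6)
Higher level binds tighter
'<=' has higher precedence than '=='


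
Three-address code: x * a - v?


Break into single-operator statements:
t1 = x * a
t2 = t1 - v


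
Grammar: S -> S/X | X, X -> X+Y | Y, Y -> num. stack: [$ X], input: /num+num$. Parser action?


lookahead ∉ {+} so X won't extend; reduce S -> X
Action: reduce (S -> X)


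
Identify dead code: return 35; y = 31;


statement follows a return and is unreachable
Dead: 'y = 31'


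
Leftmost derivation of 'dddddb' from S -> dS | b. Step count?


Derivation: S => dS => ddS => dddS => ddddS => dddddS => dddddb
Steps: 6


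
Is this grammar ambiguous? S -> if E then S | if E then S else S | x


dangling else: 'if E then if E then x else x' parses two ways
Ambiguous


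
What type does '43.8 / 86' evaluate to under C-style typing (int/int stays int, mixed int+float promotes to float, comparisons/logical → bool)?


Operand types: float / int
Rule: mixed int/float promotes to float; int/int stays int
Result type: float


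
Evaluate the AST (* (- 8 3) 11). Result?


Evaluate inner: (- 8 3) = 5
Evaluate root: (* 5 11) = 55
Result: 55


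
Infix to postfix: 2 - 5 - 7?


Left to right (same or higher precedence on left)
Postfix: 2 5 - 7 -


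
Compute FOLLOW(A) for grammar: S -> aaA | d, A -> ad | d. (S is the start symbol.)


$ ∈ FOLLOW(S). For each A -> αBβ: add FIRST(β)\{ε} to FOLLOW(B); if β nullable, add FOLLOW(A).
FOLLOW(A) = {$}


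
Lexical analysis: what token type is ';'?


Pattern: delimiter/punctuation
Type: PUNCTUATION


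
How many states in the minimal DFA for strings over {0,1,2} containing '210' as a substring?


KMP-style automaton: 3 progress states + 1 absorbing accept = 4
Minimal DFA: 4 states


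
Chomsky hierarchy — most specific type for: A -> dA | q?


Right-linear: every RHS is a terminal or a terminal followed by one nonterminal
Classification: Type 3 (Regular)


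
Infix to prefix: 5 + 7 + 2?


left-to-right (same/higher precedence on left): tree is (+ (+ 5 7) 2)
Prefix: + + 5 7 2


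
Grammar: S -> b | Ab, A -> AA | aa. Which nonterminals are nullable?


A nonterminal is nullable iff some alternative derives ε (directly, or every symbol in it is nullable)
Nullable: {}


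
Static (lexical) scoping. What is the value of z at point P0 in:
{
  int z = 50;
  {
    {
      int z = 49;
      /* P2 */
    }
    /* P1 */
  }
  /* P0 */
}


z declared in the same block as P0
z = 50


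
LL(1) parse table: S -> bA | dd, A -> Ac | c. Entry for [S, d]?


For [S, d]: 'd' ∈ FIRST(dd)
Entry: S -> dd


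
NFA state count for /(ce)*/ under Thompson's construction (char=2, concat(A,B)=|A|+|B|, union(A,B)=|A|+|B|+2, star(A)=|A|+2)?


Syntax tree has 2 char leaf(s), 0 union(s), 1 star(s)
chars contribute 2×2 = 4; each union adds +2; each star adds +2
Total: 4 + 0 + 2 = 6 states


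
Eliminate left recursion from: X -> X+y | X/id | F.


Left-recursive alternatives: X+y, X/id; non-recursive: F
Introduce X': X -> FX', X' -> +yX' | /idX' | ε


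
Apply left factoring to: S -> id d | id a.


Common prefix: 'id'
Factored: S -> id S', S' -> d | a


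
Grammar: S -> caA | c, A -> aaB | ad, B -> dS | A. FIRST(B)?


Per alternative of B: FIRST(dS) = {d}; FIRST(A) = {a}
FIRST(B) = {a, d}


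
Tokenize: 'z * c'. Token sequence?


Scan left to right, longest-match per lexeme
Tokens: ID(z), OP(*), ID(c)


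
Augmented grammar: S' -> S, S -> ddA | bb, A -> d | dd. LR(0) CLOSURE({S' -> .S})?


Start: S' -> .S
For each item with dot before a nonterminal B, add B -> .γ for every B-production
Closure: [S' -> .S, S -> .ddA, S -> .bb]


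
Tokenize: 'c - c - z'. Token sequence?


Scan left to right, longest-match per lexeme
Tokens: ID(c), OP(-), ID(c), OP(-), ID(z)


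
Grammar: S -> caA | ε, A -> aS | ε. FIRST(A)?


Per alternative of A: FIRST(aS) = {a}; FIRST(ε) = {ε}
FIRST(A) = {a, ε}


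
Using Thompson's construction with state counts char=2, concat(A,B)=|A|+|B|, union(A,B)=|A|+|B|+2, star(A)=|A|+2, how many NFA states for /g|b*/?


Syntax tree has 2 char leaf(s), 1 union(s), 1 star(s)
chars contribute 2×2 = 4; each union adds +2; each star adds +2
Total: 4 + 2 + 2 = 8 states


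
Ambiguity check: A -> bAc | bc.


balanced b^n…c^n: each string has a unique parse
Unambiguous


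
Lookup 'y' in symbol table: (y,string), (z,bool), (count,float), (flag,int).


Lookup 'y' → type string


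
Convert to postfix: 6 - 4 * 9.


* has higher precedence, evaluate 4*9 first
Postfix: 6 4 9 * -


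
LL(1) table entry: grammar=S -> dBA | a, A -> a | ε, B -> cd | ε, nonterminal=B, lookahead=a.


For [B, a]: ε is nullable and 'a' ∈ FOLLOW(B)
Entry: B -> ε


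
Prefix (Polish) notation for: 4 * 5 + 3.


left-to-right (same/higher precedence on left): tree is (+ (* 4 5) 3)
Prefix: + * 4 5 3


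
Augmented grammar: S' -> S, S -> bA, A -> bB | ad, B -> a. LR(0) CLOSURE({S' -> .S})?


Start: S' -> .S
For each item with dot before a nonterminal B, add B -> .γ for every B-production
Closure: [S' -> .S, S -> .bA]


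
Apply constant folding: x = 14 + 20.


14 + 20 = 34 at compile time
Optimized: x = 34


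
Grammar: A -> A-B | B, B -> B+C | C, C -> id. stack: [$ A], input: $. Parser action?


start symbol A on stack, input exhausted
Action: accept


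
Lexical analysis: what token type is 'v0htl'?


Pattern: letter/underscore followed by alphanumerics, not a keyword
Type: IDENTIFIER


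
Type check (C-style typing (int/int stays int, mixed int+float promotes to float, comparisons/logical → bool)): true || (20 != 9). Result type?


Operand types: bool || bool
Rule: logical operators take bool operands and yield bool
Result type: bool


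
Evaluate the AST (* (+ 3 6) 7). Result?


Evaluate inner: (+ 3 6) = 9
Evaluate root: (* 9 7) = 63
Result: 63


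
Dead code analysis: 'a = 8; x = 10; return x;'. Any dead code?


a is assigned but never read
Dead: 'a = 8'


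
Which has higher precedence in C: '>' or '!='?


'>' is relational (level 7); '!=' is equality (level 6)
Higher level binds tighter
'>' has higher precedence than '!='


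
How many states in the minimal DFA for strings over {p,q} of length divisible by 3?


Track length mod 3: states 0..2, accept at 0
Minimal DFA: 3 states


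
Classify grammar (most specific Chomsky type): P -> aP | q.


Right-linear: every RHS is a terminal or a terminal followed by one nonterminal
Classification: Type 3 (Regular)


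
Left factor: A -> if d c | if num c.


Common prefix: 'if'
Factored: A -> if A', A' -> d c | num c


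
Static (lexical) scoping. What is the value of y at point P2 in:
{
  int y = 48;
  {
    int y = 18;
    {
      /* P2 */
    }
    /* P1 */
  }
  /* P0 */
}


P2's block does not declare y; resolves to the enclosing declaration at depth 1
y = 18


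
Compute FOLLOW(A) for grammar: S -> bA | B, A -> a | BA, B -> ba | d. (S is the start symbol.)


$ ∈ FOLLOW(S). For each A -> αBβ: add FIRST(β)\{ε} to FOLLOW(B); if β nullable, add FOLLOW(A).
FOLLOW(A) = {$}


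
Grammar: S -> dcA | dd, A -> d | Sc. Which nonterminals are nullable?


A nonterminal is nullable iff some alternative derives ε (directly, or every symbol in it is nullable)
Nullable: {}


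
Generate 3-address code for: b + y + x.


Break into single-operator statements:
t1 = b + y
t2 = t1 + x


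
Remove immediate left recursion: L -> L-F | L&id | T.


Left-recursive alternatives: L-F, L&id; non-recursive: T
Introduce L': L -> TL', L' -> -FL' | &idL' | ε


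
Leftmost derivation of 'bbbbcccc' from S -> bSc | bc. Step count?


Derivation: S => bSc => bbScc => bbbSccc => bbbbcccc
Steps: 4


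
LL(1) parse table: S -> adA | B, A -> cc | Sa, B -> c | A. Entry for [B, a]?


For [B, a]: 'a' ∈ FIRST(A)
Entry: B -> A


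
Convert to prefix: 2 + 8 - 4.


left-to-right (same/higher precedence on left): tree is (- (+ 2 8) 4)
Prefix: - + 2 8 4


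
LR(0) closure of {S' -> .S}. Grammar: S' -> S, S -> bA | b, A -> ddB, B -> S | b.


Start: S' -> .S
For each item with dot before a nonterminal B, add B -> .γ for every B-production
Closure: [S' -> .S, S -> .bA, S -> .b]


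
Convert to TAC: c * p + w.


Break into single-operator statements:
t1 = c * p
t2 = t1 + w


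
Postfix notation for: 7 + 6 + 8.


Left to right (same or higher precedence on left)
Postfix: 7 6 + 8 +


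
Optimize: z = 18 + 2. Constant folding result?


18 + 2 = 20 at compile time
Optimized: z = 20


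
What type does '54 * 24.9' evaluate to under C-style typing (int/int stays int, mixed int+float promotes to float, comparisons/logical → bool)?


Operand types: int * float
Rule: mixed int/float promotes to float; int/int stays int
Result type: float


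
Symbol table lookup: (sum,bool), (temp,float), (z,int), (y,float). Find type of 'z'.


Lookup 'z' → type int


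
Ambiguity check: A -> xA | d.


right-linear, alternatives start with distinct terminals 'x' vs 'd': unique leftmost derivation
Unambiguous


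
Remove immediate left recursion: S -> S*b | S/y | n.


Left-recursive alternatives: S*b, S/y; non-recursive: n
Introduce S': S -> nS', S' -> *bS' | /yS' | ε


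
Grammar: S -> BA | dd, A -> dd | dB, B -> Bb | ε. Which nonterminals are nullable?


A nonterminal is nullable iff some alternative derives ε (directly, or every symbol in it is nullable)
Nullable: {B}


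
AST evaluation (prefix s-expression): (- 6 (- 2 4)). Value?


Evaluate inner: (- 2 4) = -2
Evaluate root: (- 6 -2) = 8
Result: 8


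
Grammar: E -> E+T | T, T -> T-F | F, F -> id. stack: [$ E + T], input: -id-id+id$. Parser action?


'-' can extend T; shift to build T -> T-F
Action: shift


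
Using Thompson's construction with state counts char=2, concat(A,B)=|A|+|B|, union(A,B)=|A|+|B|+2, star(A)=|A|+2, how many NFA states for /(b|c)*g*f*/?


Syntax tree has 4 char leaf(s), 1 union(s), 3 star(s)
chars contribute 4×2 = 8; each union adds +2; each star adds +2
Total: 8 + 2 + 6 = 16 states


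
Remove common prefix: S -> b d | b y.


Common prefix: 'b'
Factored: S -> b S', S' -> d | y


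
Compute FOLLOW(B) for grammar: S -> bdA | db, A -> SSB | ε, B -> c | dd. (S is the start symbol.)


$ ∈ FOLLOW(S). For each A -> αBβ: add FIRST(β)\{ε} to FOLLOW(B); if β nullable, add FOLLOW(A).
FOLLOW(B) = {$, b, c, d}


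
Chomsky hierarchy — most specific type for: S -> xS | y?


Right-linear: every RHS is a terminal or a terminal followed by one nonterminal
Classification: Type 3 (Regular)


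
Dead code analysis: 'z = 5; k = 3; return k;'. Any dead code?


z is assigned but never read
Dead: 'z = 5'


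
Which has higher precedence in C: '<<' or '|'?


'<<' is shift (level 8); '|' is bitwise OR (level 3)
Higher level binds tighter
'<<' has higher precedence than '|'


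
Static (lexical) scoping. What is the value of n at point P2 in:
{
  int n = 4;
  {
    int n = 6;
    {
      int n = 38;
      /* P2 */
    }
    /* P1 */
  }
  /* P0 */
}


n declared in the same block as P2
n = 38


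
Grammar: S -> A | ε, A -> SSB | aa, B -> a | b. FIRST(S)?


Per alternative of S: FIRST(A) = {a, b}; FIRST(ε) = {ε}
FIRST(S) = {a, b, ε}


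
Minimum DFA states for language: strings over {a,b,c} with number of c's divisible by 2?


Track (count of c) mod 2: states 0..1, accept at 0
Minimal DFA: 2 states


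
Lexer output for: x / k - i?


Scan left to right, longest-match per lexeme
Tokens: ID(x), OP(/), ID(k), OP(-), ID(i)


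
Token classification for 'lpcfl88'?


Pattern: letter/underscore followed by alphanumerics, not a keyword
Type: IDENTIFIER


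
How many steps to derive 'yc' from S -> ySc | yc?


Derivation: S => yc
Steps: 1


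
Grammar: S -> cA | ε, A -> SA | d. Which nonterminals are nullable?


A nonterminal is nullable iff some alternative derives ε (directly, or every symbol in it is nullable)
Nullable: {S}


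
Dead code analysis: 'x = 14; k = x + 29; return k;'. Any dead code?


x is read by k's definition; k is returned
No dead code


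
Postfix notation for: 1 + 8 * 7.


* has higher precedence, evaluate 8*7 first
Postfix: 1 8 7 * +


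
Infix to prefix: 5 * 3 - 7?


left-to-right (same/higher precedence on left): tree is (- (* 5 3) 7)
Prefix: - * 5 3 7


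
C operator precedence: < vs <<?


'<<' is shift (level 8); '<' is relational (level 7)
Higher level binds tighter
'<<' has higher precedence than '<'


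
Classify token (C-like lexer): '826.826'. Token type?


Pattern: digits with a decimal point
Type: FLOAT_LITERAL


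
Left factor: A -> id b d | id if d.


Common prefix: 'id'
Factored: A -> id A', A' -> b d | if d


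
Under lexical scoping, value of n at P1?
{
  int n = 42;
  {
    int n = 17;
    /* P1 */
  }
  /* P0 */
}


n declared in the same block as P1
n = 17


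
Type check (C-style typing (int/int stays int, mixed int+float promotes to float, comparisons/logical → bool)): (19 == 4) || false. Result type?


Operand types: bool || bool
Rule: logical operators take bool operands and yield bool
Result type: bool


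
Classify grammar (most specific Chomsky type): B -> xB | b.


Right-linear: every RHS is a terminal or a terminal followed by one nonterminal
Classification: Type 3 (Regular)


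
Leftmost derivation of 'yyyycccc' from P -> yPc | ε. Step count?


Derivation: P => yPc => yyPcc => yyyPccc => yyyyPcccc => yyyycccc
Steps: 5


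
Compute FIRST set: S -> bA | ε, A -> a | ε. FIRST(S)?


Per alternative of S: FIRST(bA) = {b}; FIRST(ε) = {ε}
FIRST(S) = {b, ε}


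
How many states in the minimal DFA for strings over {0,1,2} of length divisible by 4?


Track length mod 4: states 0..3, accept at 0
Minimal DFA: 4 states


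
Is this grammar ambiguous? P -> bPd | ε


balanced b^n…d^n: each string has a unique parse
Unambiguous


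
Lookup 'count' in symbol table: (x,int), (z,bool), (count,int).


Lookup 'count' → type int


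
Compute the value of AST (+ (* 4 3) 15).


Evaluate inner: (* 4 3) = 12
Evaluate root: (+ 12 15) = 27
Result: 27


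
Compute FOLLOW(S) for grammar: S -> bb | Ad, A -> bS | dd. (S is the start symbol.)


$ ∈ FOLLOW(S). For each A -> αBβ: add FIRST(β)\{ε} to FOLLOW(B); if β nullable, add FOLLOW(A).
FOLLOW(S) = {$, d}


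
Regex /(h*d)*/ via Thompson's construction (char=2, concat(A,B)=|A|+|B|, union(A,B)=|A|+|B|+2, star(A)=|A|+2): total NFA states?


Syntax tree has 2 char leaf(s), 0 union(s), 2 star(s)
chars contribute 2×2 = 4; each union adds +2; each star adds +2
Total: 4 + 0 + 4 = 8 states


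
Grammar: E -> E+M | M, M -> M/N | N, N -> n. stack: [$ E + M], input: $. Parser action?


handle 'E+M' on top; lookahead ∈ FOLLOW(E) = {+, $}
Action: reduce (E -> E+M)


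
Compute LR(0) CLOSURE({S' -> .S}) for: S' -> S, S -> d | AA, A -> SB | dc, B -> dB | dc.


Start: S' -> .S
For each item with dot before a nonterminal B, add B -> .γ for every B-production
Closure: [S' -> .S, S -> .d, S -> .AA, A -> .SB, A -> .dc]


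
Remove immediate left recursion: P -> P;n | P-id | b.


Left-recursive alternatives: P;n, P-id; non-recursive: b
Introduce P': P -> bP', P' -> ;nP' | -idP' | ε


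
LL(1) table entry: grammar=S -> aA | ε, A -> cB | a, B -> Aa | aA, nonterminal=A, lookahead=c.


For [A, c]: 'c' ∈ FIRST(cB)
Entry: A -> cB


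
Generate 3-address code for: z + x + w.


Break into single-operator statements:
t1 = z + x
t2 = t1 + w


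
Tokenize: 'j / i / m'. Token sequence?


Scan left to right, longest-match per lexeme
Tokens: ID(j), OP(/), ID(i), OP(/), ID(m)


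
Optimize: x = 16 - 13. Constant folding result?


16 - 13 = 3 at compile time
Optimized: x = 3


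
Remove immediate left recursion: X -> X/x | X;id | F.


Left-recursive alternatives: X/x, X;id; non-recursive: F
Introduce X': X -> FX', X' -> /xX' | ;idX' | ε


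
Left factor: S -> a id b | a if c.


Common prefix: 'a'
Factored: S -> a S', S' -> id b | if c


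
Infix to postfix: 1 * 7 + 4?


Left to right (same or higher precedence on left)
Postfix: 1 7 * 4 +


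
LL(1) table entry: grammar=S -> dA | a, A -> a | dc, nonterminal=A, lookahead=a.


For [A, a]: 'a' ∈ FIRST(a)
Entry: A -> a


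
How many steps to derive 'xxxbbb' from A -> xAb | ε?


Derivation: A => xAb => xxAbb => xxxAbbb => xxxbbb
Steps: 4


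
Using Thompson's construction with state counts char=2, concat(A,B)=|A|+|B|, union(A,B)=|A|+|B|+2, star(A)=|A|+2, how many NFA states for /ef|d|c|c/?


Syntax tree has 5 char leaf(s), 3 union(s), 0 star(s)
chars contribute 5×2 = 10; each union adds +2; each star adds +2
Total: 10 + 6 + 0 = 16 states


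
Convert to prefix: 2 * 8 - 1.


left-to-right (same/higher precedence on left): tree is (- (* 2 8) 1)
Prefix: - * 2 8 1


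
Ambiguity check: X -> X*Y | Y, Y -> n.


precedence layered via separate nonterminal Y: deterministic
Unambiguous


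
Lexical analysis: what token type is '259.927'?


Pattern: digits with a decimal point
Type: FLOAT_LITERAL


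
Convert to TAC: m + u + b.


Break into single-operator statements:
t1 = m + u
t2 = t1 + b


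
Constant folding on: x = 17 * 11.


17 * 11 = 187 at compile time
Optimized: x = 187


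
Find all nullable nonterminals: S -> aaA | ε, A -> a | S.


A nonterminal is nullable iff some alternative derives ε (directly, or every symbol in it is nullable)
Nullable: {A, S}


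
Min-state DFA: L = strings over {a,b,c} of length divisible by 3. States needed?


Track length mod 3: states 0..2, accept at 0
Minimal DFA: 3 states


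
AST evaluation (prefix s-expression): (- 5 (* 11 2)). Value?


Evaluate inner: (* 11 2) = 22
Evaluate root: (- 5 22) = -17
Result: -17


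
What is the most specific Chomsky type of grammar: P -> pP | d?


Right-linear: every RHS is a terminal or a terminal followed by one nonterminal
Classification: Type 3 (Regular)


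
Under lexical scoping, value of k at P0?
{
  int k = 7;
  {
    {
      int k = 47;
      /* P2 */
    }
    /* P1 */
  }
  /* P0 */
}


k declared in the same block as P0
k = 7


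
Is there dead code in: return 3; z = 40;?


statement follows a return and is unreachable
Dead: 'z = 40'


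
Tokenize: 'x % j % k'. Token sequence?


Scan left to right, longest-match per lexeme
Tokens: ID(x), OP(%), ID(j), OP(%), ID(k)


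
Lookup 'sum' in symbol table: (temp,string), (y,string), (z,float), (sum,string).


Lookup 'sum' → type string


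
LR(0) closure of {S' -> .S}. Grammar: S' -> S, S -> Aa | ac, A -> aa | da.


Start: S' -> .S
For each item with dot before a nonterminal B, add B -> .γ for every B-production
Closure: [S' -> .S, S -> .Aa, S -> .ac, A -> .aa, A -> .da]


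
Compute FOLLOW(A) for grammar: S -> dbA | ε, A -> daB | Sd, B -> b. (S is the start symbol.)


$ ∈ FOLLOW(S). For each A -> αBβ: add FIRST(β)\{ε} to FOLLOW(B); if β nullable, add FOLLOW(A).
FOLLOW(A) = {$, d}


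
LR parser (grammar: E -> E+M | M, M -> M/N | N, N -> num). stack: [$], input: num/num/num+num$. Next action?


no handle on stack; shift 'num'
Action: shift


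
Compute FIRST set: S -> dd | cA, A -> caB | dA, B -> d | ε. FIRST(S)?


Per alternative of S: FIRST(dd) = {d}; FIRST(cA) = {c}
FIRST(S) = {c, d}


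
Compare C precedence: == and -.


'-' is additive (level 9); '==' is equality (level 6)
Higher level binds tighter
'-' has higher precedence than '=='


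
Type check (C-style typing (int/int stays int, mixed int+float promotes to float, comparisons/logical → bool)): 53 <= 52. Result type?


Operand types: int <= int
Rule: comparison yields bool
Result type: bool


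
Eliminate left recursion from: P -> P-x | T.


Left-recursive alternatives: P-x; non-recursive: T
Introduce P': P -> TP', P' -> -xP' | ε


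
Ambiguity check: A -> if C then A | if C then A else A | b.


dangling else: 'if C then if C then b else b' parses two ways
Ambiguous


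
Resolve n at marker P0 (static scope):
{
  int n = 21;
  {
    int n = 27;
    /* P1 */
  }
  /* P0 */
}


n declared in the same block as P0
n = 21


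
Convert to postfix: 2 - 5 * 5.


* has higher precedence, evaluate 5*5 first
Postfix: 2 5 5 * -


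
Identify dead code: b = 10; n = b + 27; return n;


b is read by n's definition; n is returned
No dead code


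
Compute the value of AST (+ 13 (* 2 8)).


Evaluate inner: (* 2 8) = 16
Evaluate root: (+ 13 16) = 29
Result: 29


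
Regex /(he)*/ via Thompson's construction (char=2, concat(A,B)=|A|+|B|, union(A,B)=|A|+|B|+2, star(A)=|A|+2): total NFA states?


Syntax tree has 2 char leaf(s), 0 union(s), 1 star(s)
chars contribute 2×2 = 4; each union adds +2; each star adds +2
Total: 4 + 0 + 2 = 6 states


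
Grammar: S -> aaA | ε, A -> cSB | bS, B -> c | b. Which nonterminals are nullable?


A nonterminal is nullable iff some alternative derives ε (directly, or every symbol in it is nullable)
Nullable: {S}


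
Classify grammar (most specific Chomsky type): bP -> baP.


LHS has context (more than one symbol) and |LHS| ≤ |RHS|
Classification: Type 1 (Context-Sensitive)


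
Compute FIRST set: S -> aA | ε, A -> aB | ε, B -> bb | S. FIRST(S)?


Per alternative of S: FIRST(aA) = {a}; FIRST(ε) = {ε}
FIRST(S) = {a, ε}


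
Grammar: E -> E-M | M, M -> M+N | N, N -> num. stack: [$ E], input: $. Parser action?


start symbol E on stack, input exhausted
Action: accept


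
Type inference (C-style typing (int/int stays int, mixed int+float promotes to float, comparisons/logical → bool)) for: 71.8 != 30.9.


Operand types: float != float
Rule: comparison yields bool
Result type: bool


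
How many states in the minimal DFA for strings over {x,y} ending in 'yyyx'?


Track the longest suffix of input matching a prefix of 'yyyx': 5 classes (prefixes of length 0..4)
Minimal DFA: 5 states


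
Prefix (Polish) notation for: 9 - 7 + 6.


left-to-right (same/higher precedence on left): tree is (+ (- 9 7) 6)
Prefix: + - 9 7 6


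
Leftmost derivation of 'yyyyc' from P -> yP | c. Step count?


Derivation: P => yP => yyP => yyyP => yyyyP => yyyyc
Steps: 5


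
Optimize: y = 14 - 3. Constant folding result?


14 - 3 = 11 at compile time
Optimized: y = 11


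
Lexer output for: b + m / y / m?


Scan left to right, longest-match per lexeme
Tokens: ID(b), OP(+), ID(m), OP(/), ID(y), OP(/), ID(m)


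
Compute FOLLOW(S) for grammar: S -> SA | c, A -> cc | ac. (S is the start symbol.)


$ ∈ FOLLOW(S). For each A -> αBβ: add FIRST(β)\{ε} to FOLLOW(B); if β nullable, add FOLLOW(A).
FOLLOW(S) = {$, a, c}


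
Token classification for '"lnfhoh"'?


Pattern: double-quoted sequence
Type: STRING_LITERAL


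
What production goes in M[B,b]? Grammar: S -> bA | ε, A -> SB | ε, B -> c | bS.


For [B, b]: 'b' ∈ FIRST(bS)
Entry: B -> bS


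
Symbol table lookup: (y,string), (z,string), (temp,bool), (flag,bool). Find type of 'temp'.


Lookup 'temp' → type bool


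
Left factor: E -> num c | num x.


Common prefix: 'num'
Factored: E -> num E', E' -> c | x


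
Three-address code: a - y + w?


Break into single-operator statements:
t1 = a - y
t2 = t1 + w


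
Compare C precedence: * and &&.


'*' is multiplicative (level 10); '&&' is logical AND (level 2)
Higher level binds tighter
'*' has higher precedence than '&&'


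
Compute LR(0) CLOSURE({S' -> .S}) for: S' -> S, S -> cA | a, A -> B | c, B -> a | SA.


Start: S' -> .S
For each item with dot before a nonterminal B, add B -> .γ for every B-production
Closure: [S' -> .S, S -> .cA, S -> .a]


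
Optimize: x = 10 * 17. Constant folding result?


10 * 17 = 170 at compile time
Optimized: x = 170


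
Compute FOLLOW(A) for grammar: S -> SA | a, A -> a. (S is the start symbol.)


$ ∈ FOLLOW(S). For each A -> αBβ: add FIRST(β)\{ε} to FOLLOW(B); if β nullable, add FOLLOW(A).
FOLLOW(A) = {$, a}


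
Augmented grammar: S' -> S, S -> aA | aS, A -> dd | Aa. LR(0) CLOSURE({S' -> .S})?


Start: S' -> .S
For each item with dot before a nonterminal B, add B -> .γ for every B-production
Closure: [S' -> .S, S -> .aA, S -> .aS]


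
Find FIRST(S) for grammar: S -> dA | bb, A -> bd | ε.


Per alternative of S: FIRST(dA) = {d}; FIRST(bb) = {b}
FIRST(S) = {b, d}


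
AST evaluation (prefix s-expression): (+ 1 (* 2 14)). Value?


Evaluate inner: (* 2 14) = 28
Evaluate root: (+ 1 28) = 29
Result: 29


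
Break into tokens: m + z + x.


Scan left to right, longest-match per lexeme
Tokens: ID(m), OP(+), ID(z), OP(+), ID(x)


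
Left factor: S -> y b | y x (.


Common prefix: 'y'
Factored: S -> y S', S' -> b | x (


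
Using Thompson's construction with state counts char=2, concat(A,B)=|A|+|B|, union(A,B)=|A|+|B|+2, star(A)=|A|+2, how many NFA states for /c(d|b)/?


Syntax tree has 3 char leaf(s), 1 union(s), 0 star(s)
chars contribute 3×2 = 6; each union adds +2; each star adds +2
Total: 6 + 2 + 0 = 8 states


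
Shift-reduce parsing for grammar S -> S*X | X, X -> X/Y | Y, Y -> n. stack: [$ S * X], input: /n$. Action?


'/' can extend X; shift to build X -> X/Y
Action: shift


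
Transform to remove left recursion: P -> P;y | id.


Left-recursive alternatives: P;y; non-recursive: id
Introduce P': P -> idP', P' -> ;yP' | ε


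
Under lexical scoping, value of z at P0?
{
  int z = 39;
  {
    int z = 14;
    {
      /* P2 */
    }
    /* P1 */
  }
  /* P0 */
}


z declared in the same block as P0
z = 39


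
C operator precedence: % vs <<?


'%' is multiplicative (level 10); '<<' is shift (level 8)
Higher level binds tighter
'%' has higher precedence than '<<'


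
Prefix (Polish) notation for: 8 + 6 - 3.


left-to-right (same/higher precedence on left): tree is (- (+ 8 6) 3)
Prefix: - + 8 6 3


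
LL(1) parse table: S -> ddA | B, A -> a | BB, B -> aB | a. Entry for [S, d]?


For [S, d]: 'd' ∈ FIRST(ddA)
Entry: S -> ddA


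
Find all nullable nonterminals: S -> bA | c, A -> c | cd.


A nonterminal is nullable iff some alternative derives ε (directly, or every symbol in it is nullable)
Nullable: {}


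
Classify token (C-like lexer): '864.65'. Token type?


Pattern: digits with a decimal point
Type: FLOAT_LITERAL


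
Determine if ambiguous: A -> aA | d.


right-linear, alternatives start with distinct terminals 'a' vs 'd': unique leftmost derivation
Unambiguous


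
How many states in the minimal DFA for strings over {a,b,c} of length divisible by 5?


Track length mod 5: states 0..4, accept at 0
Minimal DFA: 5 states


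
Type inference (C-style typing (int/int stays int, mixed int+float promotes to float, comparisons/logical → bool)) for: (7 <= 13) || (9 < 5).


Operand types: bool || bool
Rule: logical operators take bool operands and yield bool
Result type: bool


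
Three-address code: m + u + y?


Break into single-operator statements:
t1 = m + u
t2 = t1 + y


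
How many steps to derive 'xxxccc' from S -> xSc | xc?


Derivation: S => xSc => xxScc => xxxccc
Steps: 3


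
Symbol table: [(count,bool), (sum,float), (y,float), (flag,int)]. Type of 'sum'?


Lookup 'sum' → type float


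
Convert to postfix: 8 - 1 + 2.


Left to right (same or higher precedence on left)
Postfix: 8 1 - 2 +


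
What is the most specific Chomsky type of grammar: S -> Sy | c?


Left-linear: every RHS is a terminal or one nonterminal followed by a terminal
Classification: Type 3 (Regular)


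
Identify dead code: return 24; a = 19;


statement follows a return and is unreachable
Dead: 'a = 19'


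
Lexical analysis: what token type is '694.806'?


Pattern: digits with a decimal point
Type: FLOAT_LITERAL


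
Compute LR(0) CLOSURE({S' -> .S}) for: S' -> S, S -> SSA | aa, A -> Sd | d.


Start: S' -> .S
For each item with dot before a nonterminal B, add B -> .γ for every B-production
Closure: [S' -> .S, S -> .SSA, S -> .aa]


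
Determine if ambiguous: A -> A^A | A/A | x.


'x^x/x' has two parse trees (no precedence encoded between ^ and /)
Ambiguous


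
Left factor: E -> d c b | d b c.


Common prefix: 'd'
Factored: E -> d E', E' -> c b | b c


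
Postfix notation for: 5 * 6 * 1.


Left to right (same or higher precedence on left)
Postfix: 5 6 * 1 *


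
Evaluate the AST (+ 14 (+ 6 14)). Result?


Evaluate inner: (+ 6 14) = 20
Evaluate root: (+ 14 20) = 34
Result: 34


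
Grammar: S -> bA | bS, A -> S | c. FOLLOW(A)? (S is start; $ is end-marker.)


$ ∈ FOLLOW(S). For each A -> αBβ: add FIRST(β)\{ε} to FOLLOW(B); if β nullable, add FOLLOW(A).
FOLLOW(A) = {$}


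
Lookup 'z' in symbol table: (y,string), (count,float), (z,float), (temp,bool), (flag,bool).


Lookup 'z' → type float


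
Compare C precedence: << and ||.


'<<' is shift (level 8); '||' is logical OR (level 1)
Higher level binds tighter
'<<' has higher precedence than '||'


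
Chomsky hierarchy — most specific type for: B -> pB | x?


Right-linear: every RHS is a terminal or a terminal followed by one nonterminal
Classification: Type 3 (Regular)


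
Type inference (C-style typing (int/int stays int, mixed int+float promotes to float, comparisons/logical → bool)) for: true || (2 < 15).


Operand types: bool || bool
Rule: logical operators take bool operands and yield bool
Result type: bool


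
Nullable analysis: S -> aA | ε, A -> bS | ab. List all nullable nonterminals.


A nonterminal is nullable iff some alternative derives ε (directly, or every symbol in it is nullable)
Nullable: {S}


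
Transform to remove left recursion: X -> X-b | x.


Left-recursive alternatives: X-b; non-recursive: x
Introduce X': X -> xX', X' -> -bX' | ε


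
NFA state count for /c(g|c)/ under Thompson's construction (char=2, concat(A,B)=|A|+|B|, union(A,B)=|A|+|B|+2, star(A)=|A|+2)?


Syntax tree has 3 char leaf(s), 1 union(s), 0 star(s)
chars contribute 3×2 = 6; each union adds +2; each star adds +2
Total: 6 + 2 + 0 = 8 states


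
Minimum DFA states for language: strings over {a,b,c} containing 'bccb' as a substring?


KMP-style automaton: 4 progress states + 1 absorbing accept = 5
Minimal DFA: 5 states


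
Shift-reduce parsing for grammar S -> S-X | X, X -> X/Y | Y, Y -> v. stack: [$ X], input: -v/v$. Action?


lookahead ∉ {/} so X won't extend; reduce S -> X
Action: reduce (S -> X)


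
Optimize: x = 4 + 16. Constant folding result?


4 + 16 = 20 at compile time
Optimized: x = 20


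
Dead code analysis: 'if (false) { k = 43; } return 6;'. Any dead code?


condition is constant false, so the whole block is unreachable
Dead: 'if (false) { k = 43; }'


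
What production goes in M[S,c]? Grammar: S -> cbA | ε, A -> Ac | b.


For [S, c]: 'c' ∈ FIRST(cbA)
Entry: S -> cbA


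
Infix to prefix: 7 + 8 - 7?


left-to-right (same/higher precedence on left): tree is (- (+ 7 8) 7)
Prefix: - + 7 8 7


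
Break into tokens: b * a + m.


Scan left to right, longest-match per lexeme
Tokens: ID(b), OP(*), ID(a), OP(+), ID(m)


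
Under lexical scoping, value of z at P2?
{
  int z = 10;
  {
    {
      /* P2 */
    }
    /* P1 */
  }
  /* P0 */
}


P2's block does not declare z; resolves to the enclosing declaration at depth 0
z = 10


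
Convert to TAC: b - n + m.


Break into single-operator statements:
t1 = b - n
t2 = t1 + m


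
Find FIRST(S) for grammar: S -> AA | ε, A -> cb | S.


Per alternative of S: FIRST(AA) = {c, ε}; FIRST(ε) = {ε}
FIRST(S) = {c, ε}


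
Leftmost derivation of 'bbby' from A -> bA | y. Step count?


Derivation: A => bA => bbA => bbbA => bbby
Steps: 4


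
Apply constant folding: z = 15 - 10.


15 - 10 = 5 at compile time
Optimized: z = 5


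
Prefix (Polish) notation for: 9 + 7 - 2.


left-to-right (same/higher precedence on left): tree is (- (+ 9 7) 2)
Prefix: - + 9 7 2


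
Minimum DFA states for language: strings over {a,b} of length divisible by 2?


Track length mod 2: states 0..1, accept at 0
Minimal DFA: 2 states


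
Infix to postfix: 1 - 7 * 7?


* has higher precedence, evaluate 7*7 first
Postfix: 1 7 7 * -


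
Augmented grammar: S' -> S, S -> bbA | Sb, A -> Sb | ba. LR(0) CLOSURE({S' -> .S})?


Start: S' -> .S
For each item with dot before a nonterminal B, add B -> .γ for every B-production
Closure: [S' -> .S, S -> .bbA, S -> .Sb]


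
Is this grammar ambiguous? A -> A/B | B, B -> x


precedence layered via separate nonterminal B: deterministic
Unambiguous


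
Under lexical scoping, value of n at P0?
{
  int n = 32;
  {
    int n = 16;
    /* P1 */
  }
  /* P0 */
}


n declared in the same block as P0
n = 32


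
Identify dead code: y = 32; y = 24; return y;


first assignment to y is overwritten before any read
Dead: 'y = 32'


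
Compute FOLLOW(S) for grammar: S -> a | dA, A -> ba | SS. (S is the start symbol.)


$ ∈ FOLLOW(S). For each A -> αBβ: add FIRST(β)\{ε} to FOLLOW(B); if β nullable, add FOLLOW(A).
FOLLOW(S) = {$, a, d}


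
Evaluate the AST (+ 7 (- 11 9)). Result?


Evaluate inner: (- 11 9) = 2
Evaluate root: (+ 7 2) = 9
Result: 9


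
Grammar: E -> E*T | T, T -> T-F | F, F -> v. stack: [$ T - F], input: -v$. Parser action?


handle 'T-F' on top
Action: reduce (T -> T-F)


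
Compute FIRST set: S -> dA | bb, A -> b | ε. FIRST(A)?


Per alternative of A: FIRST(b) = {b}; FIRST(ε) = {ε}
FIRST(A) = {b, ε}


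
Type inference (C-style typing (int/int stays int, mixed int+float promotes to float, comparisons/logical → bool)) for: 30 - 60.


Operand types: int - int
Rule: mixed int/float promotes to float; int/int stays int
Result type: int


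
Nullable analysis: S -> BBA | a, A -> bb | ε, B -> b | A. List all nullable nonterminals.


A nonterminal is nullable iff some alternative derives ε (directly, or every symbol in it is nullable)
Nullable: {A, B, S}


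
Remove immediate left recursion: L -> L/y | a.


Left-recursive alternatives: L/y; non-recursive: a
Introduce L': L -> aL', L' -> /yL' | ε
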